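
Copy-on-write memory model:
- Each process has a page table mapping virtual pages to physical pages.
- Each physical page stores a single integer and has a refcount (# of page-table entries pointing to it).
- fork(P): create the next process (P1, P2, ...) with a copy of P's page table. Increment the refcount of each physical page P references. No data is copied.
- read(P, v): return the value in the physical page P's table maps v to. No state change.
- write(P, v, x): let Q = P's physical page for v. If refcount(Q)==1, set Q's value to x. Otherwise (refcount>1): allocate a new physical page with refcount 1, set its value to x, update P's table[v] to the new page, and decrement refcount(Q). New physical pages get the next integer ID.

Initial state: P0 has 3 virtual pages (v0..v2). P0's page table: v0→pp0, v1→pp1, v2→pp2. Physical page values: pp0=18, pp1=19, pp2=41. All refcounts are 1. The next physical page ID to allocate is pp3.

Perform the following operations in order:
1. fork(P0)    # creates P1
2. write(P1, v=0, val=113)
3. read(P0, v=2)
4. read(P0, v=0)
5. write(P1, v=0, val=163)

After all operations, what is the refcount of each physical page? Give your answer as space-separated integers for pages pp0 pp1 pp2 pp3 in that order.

Answer: 1 2 2 1

Derivation:
Op 1: fork(P0) -> P1. 3 ppages; refcounts: pp0:2 pp1:2 pp2:2
Op 2: write(P1, v0, 113). refcount(pp0)=2>1 -> COPY to pp3. 4 ppages; refcounts: pp0:1 pp1:2 pp2:2 pp3:1
Op 3: read(P0, v2) -> 41. No state change.
Op 4: read(P0, v0) -> 18. No state change.
Op 5: write(P1, v0, 163). refcount(pp3)=1 -> write in place. 4 ppages; refcounts: pp0:1 pp1:2 pp2:2 pp3:1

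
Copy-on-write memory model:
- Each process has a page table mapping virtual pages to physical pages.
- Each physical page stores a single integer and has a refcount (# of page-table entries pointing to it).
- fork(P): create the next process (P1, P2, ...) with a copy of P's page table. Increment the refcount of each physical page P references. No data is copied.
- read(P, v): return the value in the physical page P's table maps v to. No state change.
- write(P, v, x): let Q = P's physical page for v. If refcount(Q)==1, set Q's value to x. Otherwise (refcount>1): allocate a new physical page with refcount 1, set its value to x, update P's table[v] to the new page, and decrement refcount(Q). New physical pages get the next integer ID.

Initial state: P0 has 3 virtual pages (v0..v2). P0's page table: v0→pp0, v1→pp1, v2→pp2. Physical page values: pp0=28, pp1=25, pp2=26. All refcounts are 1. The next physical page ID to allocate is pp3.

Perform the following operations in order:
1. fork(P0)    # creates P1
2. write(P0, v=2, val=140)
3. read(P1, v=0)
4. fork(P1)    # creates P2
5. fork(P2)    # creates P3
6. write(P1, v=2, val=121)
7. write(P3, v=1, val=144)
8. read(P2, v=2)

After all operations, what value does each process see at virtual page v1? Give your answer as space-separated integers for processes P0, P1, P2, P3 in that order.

Answer: 25 25 25 144

Derivation:
Op 1: fork(P0) -> P1. 3 ppages; refcounts: pp0:2 pp1:2 pp2:2
Op 2: write(P0, v2, 140). refcount(pp2)=2>1 -> COPY to pp3. 4 ppages; refcounts: pp0:2 pp1:2 pp2:1 pp3:1
Op 3: read(P1, v0) -> 28. No state change.
Op 4: fork(P1) -> P2. 4 ppages; refcounts: pp0:3 pp1:3 pp2:2 pp3:1
Op 5: fork(P2) -> P3. 4 ppages; refcounts: pp0:4 pp1:4 pp2:3 pp3:1
Op 6: write(P1, v2, 121). refcount(pp2)=3>1 -> COPY to pp4. 5 ppages; refcounts: pp0:4 pp1:4 pp2:2 pp3:1 pp4:1
Op 7: write(P3, v1, 144). refcount(pp1)=4>1 -> COPY to pp5. 6 ppages; refcounts: pp0:4 pp1:3 pp2:2 pp3:1 pp4:1 pp5:1
Op 8: read(P2, v2) -> 26. No state change.
P0: v1 -> pp1 = 25
P1: v1 -> pp1 = 25
P2: v1 -> pp1 = 25
P3: v1 -> pp5 = 144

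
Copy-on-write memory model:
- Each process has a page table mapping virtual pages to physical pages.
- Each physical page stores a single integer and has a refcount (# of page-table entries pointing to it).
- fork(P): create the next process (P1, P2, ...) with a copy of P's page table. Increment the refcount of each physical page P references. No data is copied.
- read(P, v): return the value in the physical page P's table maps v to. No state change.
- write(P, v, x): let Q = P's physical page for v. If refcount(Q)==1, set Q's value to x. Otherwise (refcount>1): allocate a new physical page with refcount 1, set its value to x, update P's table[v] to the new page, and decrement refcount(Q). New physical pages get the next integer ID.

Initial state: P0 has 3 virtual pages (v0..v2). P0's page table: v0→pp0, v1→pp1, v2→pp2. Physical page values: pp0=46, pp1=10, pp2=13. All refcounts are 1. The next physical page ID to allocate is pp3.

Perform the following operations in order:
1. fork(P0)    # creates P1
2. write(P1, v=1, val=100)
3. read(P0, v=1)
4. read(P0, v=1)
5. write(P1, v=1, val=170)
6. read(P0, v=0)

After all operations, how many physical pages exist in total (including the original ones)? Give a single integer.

Op 1: fork(P0) -> P1. 3 ppages; refcounts: pp0:2 pp1:2 pp2:2
Op 2: write(P1, v1, 100). refcount(pp1)=2>1 -> COPY to pp3. 4 ppages; refcounts: pp0:2 pp1:1 pp2:2 pp3:1
Op 3: read(P0, v1) -> 10. No state change.
Op 4: read(P0, v1) -> 10. No state change.
Op 5: write(P1, v1, 170). refcount(pp3)=1 -> write in place. 4 ppages; refcounts: pp0:2 pp1:1 pp2:2 pp3:1
Op 6: read(P0, v0) -> 46. No state change.

Answer: 4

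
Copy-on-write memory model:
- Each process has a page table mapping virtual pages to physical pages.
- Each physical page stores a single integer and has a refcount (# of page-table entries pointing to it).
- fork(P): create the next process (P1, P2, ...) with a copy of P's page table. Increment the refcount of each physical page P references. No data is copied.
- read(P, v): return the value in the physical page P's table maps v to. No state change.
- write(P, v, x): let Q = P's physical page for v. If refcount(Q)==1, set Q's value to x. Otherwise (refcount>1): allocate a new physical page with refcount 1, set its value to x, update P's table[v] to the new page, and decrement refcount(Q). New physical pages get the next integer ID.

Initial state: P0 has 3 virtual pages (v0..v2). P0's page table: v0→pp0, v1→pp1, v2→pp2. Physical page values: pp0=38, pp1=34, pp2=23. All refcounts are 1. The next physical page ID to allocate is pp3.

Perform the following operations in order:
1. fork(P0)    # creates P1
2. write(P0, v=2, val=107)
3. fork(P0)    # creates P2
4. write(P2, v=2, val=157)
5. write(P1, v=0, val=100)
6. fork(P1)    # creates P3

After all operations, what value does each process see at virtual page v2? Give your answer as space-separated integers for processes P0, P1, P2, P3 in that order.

Op 1: fork(P0) -> P1. 3 ppages; refcounts: pp0:2 pp1:2 pp2:2
Op 2: write(P0, v2, 107). refcount(pp2)=2>1 -> COPY to pp3. 4 ppages; refcounts: pp0:2 pp1:2 pp2:1 pp3:1
Op 3: fork(P0) -> P2. 4 ppages; refcounts: pp0:3 pp1:3 pp2:1 pp3:2
Op 4: write(P2, v2, 157). refcount(pp3)=2>1 -> COPY to pp4. 5 ppages; refcounts: pp0:3 pp1:3 pp2:1 pp3:1 pp4:1
Op 5: write(P1, v0, 100). refcount(pp0)=3>1 -> COPY to pp5. 6 ppages; refcounts: pp0:2 pp1:3 pp2:1 pp3:1 pp4:1 pp5:1
Op 6: fork(P1) -> P3. 6 ppages; refcounts: pp0:2 pp1:4 pp2:2 pp3:1 pp4:1 pp5:2
P0: v2 -> pp3 = 107
P1: v2 -> pp2 = 23
P2: v2 -> pp4 = 157
P3: v2 -> pp2 = 23

Answer: 107 23 157 23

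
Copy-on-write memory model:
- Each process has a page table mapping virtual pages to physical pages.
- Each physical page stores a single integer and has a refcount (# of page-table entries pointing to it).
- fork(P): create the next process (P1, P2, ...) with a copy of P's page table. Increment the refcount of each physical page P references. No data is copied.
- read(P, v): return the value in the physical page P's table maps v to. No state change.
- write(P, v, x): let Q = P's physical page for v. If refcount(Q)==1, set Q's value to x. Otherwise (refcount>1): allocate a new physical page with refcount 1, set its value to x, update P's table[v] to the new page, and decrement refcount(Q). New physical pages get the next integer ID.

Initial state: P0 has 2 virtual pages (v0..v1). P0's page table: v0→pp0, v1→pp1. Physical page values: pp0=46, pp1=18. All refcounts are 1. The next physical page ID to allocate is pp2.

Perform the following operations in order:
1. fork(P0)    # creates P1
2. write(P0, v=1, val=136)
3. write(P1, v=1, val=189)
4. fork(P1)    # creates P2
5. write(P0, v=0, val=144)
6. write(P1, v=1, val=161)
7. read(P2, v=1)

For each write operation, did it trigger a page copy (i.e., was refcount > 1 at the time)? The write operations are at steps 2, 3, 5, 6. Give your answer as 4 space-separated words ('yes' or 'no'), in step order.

Op 1: fork(P0) -> P1. 2 ppages; refcounts: pp0:2 pp1:2
Op 2: write(P0, v1, 136). refcount(pp1)=2>1 -> COPY to pp2. 3 ppages; refcounts: pp0:2 pp1:1 pp2:1
Op 3: write(P1, v1, 189). refcount(pp1)=1 -> write in place. 3 ppages; refcounts: pp0:2 pp1:1 pp2:1
Op 4: fork(P1) -> P2. 3 ppages; refcounts: pp0:3 pp1:2 pp2:1
Op 5: write(P0, v0, 144). refcount(pp0)=3>1 -> COPY to pp3. 4 ppages; refcounts: pp0:2 pp1:2 pp2:1 pp3:1
Op 6: write(P1, v1, 161). refcount(pp1)=2>1 -> COPY to pp4. 5 ppages; refcounts: pp0:2 pp1:1 pp2:1 pp3:1 pp4:1
Op 7: read(P2, v1) -> 189. No state change.

yes no yes yes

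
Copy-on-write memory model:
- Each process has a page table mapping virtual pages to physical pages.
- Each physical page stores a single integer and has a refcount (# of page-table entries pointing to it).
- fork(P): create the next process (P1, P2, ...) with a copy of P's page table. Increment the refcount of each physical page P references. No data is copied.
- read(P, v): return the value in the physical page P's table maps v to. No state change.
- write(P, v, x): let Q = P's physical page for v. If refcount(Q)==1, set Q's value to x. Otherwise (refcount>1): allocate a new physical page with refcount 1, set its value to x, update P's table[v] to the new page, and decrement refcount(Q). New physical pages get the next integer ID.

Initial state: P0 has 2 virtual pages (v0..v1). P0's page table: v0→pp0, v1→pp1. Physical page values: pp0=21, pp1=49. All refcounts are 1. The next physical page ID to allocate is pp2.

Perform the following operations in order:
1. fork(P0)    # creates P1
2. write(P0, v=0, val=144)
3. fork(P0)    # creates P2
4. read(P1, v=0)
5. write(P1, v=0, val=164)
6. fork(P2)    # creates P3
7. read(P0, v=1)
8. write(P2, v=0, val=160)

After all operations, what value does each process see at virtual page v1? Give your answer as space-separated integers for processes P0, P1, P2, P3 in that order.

Op 1: fork(P0) -> P1. 2 ppages; refcounts: pp0:2 pp1:2
Op 2: write(P0, v0, 144). refcount(pp0)=2>1 -> COPY to pp2. 3 ppages; refcounts: pp0:1 pp1:2 pp2:1
Op 3: fork(P0) -> P2. 3 ppages; refcounts: pp0:1 pp1:3 pp2:2
Op 4: read(P1, v0) -> 21. No state change.
Op 5: write(P1, v0, 164). refcount(pp0)=1 -> write in place. 3 ppages; refcounts: pp0:1 pp1:3 pp2:2
Op 6: fork(P2) -> P3. 3 ppages; refcounts: pp0:1 pp1:4 pp2:3
Op 7: read(P0, v1) -> 49. No state change.
Op 8: write(P2, v0, 160). refcount(pp2)=3>1 -> COPY to pp3. 4 ppages; refcounts: pp0:1 pp1:4 pp2:2 pp3:1
P0: v1 -> pp1 = 49
P1: v1 -> pp1 = 49
P2: v1 -> pp1 = 49
P3: v1 -> pp1 = 49

Answer: 49 49 49 49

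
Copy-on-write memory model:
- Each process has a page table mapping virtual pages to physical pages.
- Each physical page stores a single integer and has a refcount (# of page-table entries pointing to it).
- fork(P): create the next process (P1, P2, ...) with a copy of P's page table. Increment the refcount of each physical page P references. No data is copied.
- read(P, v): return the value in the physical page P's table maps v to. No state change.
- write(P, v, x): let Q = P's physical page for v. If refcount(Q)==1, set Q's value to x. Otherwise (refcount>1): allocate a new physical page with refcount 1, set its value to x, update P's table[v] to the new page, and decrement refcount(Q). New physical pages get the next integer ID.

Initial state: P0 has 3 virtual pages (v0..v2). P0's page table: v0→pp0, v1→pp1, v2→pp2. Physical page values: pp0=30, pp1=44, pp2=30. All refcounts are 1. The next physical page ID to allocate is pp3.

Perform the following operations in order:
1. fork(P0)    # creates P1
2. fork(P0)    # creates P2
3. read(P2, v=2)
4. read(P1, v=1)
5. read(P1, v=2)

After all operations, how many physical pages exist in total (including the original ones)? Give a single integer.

Answer: 3

Derivation:
Op 1: fork(P0) -> P1. 3 ppages; refcounts: pp0:2 pp1:2 pp2:2
Op 2: fork(P0) -> P2. 3 ppages; refcounts: pp0:3 pp1:3 pp2:3
Op 3: read(P2, v2) -> 30. No state change.
Op 4: read(P1, v1) -> 44. No state change.
Op 5: read(P1, v2) -> 30. No state change.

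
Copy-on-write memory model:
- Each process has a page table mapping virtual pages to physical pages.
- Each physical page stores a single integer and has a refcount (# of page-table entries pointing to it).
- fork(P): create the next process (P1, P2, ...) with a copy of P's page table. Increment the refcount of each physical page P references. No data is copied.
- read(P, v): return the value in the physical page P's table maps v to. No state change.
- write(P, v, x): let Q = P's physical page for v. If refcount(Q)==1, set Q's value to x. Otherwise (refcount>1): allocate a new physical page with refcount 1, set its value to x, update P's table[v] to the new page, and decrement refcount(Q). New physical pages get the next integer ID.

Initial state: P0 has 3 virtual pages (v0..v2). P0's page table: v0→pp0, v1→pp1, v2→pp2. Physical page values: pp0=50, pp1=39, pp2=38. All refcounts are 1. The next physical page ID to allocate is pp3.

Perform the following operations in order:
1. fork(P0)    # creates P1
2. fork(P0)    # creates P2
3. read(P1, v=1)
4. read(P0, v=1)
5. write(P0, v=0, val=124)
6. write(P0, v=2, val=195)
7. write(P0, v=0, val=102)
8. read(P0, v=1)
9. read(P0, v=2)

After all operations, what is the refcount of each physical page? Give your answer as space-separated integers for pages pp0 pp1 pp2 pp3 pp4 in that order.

Op 1: fork(P0) -> P1. 3 ppages; refcounts: pp0:2 pp1:2 pp2:2
Op 2: fork(P0) -> P2. 3 ppages; refcounts: pp0:3 pp1:3 pp2:3
Op 3: read(P1, v1) -> 39. No state change.
Op 4: read(P0, v1) -> 39. No state change.
Op 5: write(P0, v0, 124). refcount(pp0)=3>1 -> COPY to pp3. 4 ppages; refcounts: pp0:2 pp1:3 pp2:3 pp3:1
Op 6: write(P0, v2, 195). refcount(pp2)=3>1 -> COPY to pp4. 5 ppages; refcounts: pp0:2 pp1:3 pp2:2 pp3:1 pp4:1
Op 7: write(P0, v0, 102). refcount(pp3)=1 -> write in place. 5 ppages; refcounts: pp0:2 pp1:3 pp2:2 pp3:1 pp4:1
Op 8: read(P0, v1) -> 39. No state change.
Op 9: read(P0, v2) -> 195. No state change.

Answer: 2 3 2 1 1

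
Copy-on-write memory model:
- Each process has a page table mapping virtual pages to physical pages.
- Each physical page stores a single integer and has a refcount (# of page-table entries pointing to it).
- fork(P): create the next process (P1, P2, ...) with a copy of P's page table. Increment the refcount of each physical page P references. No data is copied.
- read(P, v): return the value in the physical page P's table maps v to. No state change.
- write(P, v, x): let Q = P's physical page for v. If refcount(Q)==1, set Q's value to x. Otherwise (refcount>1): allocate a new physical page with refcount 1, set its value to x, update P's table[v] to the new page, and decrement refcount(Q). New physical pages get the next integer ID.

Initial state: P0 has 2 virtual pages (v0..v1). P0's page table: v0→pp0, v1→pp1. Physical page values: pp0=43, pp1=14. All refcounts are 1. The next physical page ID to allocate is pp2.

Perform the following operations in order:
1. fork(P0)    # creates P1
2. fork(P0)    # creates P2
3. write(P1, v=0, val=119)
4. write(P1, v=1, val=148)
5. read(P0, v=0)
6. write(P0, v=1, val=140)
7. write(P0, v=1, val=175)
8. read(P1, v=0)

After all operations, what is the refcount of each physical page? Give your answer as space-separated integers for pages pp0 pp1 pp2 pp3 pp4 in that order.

Op 1: fork(P0) -> P1. 2 ppages; refcounts: pp0:2 pp1:2
Op 2: fork(P0) -> P2. 2 ppages; refcounts: pp0:3 pp1:3
Op 3: write(P1, v0, 119). refcount(pp0)=3>1 -> COPY to pp2. 3 ppages; refcounts: pp0:2 pp1:3 pp2:1
Op 4: write(P1, v1, 148). refcount(pp1)=3>1 -> COPY to pp3. 4 ppages; refcounts: pp0:2 pp1:2 pp2:1 pp3:1
Op 5: read(P0, v0) -> 43. No state change.
Op 6: write(P0, v1, 140). refcount(pp1)=2>1 -> COPY to pp4. 5 ppages; refcounts: pp0:2 pp1:1 pp2:1 pp3:1 pp4:1
Op 7: write(P0, v1, 175). refcount(pp4)=1 -> write in place. 5 ppages; refcounts: pp0:2 pp1:1 pp2:1 pp3:1 pp4:1
Op 8: read(P1, v0) -> 119. No state change.

Answer: 2 1 1 1 1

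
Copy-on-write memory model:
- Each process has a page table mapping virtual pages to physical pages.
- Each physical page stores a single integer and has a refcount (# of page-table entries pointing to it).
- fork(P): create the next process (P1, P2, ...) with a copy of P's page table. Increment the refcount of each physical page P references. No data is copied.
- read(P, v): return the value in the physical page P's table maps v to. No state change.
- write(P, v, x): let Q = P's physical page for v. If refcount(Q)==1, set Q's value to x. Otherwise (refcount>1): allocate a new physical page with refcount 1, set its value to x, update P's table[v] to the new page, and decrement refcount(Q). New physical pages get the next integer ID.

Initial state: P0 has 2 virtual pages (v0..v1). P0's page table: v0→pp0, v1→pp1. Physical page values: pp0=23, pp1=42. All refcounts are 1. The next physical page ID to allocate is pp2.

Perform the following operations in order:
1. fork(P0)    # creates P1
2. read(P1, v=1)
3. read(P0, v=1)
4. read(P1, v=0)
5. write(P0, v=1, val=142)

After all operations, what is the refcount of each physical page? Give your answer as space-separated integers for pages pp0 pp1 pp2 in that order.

Op 1: fork(P0) -> P1. 2 ppages; refcounts: pp0:2 pp1:2
Op 2: read(P1, v1) -> 42. No state change.
Op 3: read(P0, v1) -> 42. No state change.
Op 4: read(P1, v0) -> 23. No state change.
Op 5: write(P0, v1, 142). refcount(pp1)=2>1 -> COPY to pp2. 3 ppages; refcounts: pp0:2 pp1:1 pp2:1

Answer: 2 1 1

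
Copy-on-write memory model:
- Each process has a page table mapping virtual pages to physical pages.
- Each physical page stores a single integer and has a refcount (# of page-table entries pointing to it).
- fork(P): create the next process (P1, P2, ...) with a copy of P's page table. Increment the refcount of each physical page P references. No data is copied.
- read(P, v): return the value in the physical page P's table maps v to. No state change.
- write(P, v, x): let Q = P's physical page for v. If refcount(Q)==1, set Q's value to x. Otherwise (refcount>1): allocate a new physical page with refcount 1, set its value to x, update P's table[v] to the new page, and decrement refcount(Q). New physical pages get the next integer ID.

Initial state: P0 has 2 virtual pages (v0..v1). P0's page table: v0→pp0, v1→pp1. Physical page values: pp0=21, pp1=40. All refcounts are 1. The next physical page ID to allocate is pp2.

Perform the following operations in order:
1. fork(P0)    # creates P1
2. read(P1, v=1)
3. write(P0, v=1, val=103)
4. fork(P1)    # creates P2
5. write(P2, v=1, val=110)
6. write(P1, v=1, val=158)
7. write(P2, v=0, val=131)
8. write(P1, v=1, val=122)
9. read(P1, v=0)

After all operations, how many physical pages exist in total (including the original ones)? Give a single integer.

Op 1: fork(P0) -> P1. 2 ppages; refcounts: pp0:2 pp1:2
Op 2: read(P1, v1) -> 40. No state change.
Op 3: write(P0, v1, 103). refcount(pp1)=2>1 -> COPY to pp2. 3 ppages; refcounts: pp0:2 pp1:1 pp2:1
Op 4: fork(P1) -> P2. 3 ppages; refcounts: pp0:3 pp1:2 pp2:1
Op 5: write(P2, v1, 110). refcount(pp1)=2>1 -> COPY to pp3. 4 ppages; refcounts: pp0:3 pp1:1 pp2:1 pp3:1
Op 6: write(P1, v1, 158). refcount(pp1)=1 -> write in place. 4 ppages; refcounts: pp0:3 pp1:1 pp2:1 pp3:1
Op 7: write(P2, v0, 131). refcount(pp0)=3>1 -> COPY to pp4. 5 ppages; refcounts: pp0:2 pp1:1 pp2:1 pp3:1 pp4:1
Op 8: write(P1, v1, 122). refcount(pp1)=1 -> write in place. 5 ppages; refcounts: pp0:2 pp1:1 pp2:1 pp3:1 pp4:1
Op 9: read(P1, v0) -> 21. No state change.

Answer: 5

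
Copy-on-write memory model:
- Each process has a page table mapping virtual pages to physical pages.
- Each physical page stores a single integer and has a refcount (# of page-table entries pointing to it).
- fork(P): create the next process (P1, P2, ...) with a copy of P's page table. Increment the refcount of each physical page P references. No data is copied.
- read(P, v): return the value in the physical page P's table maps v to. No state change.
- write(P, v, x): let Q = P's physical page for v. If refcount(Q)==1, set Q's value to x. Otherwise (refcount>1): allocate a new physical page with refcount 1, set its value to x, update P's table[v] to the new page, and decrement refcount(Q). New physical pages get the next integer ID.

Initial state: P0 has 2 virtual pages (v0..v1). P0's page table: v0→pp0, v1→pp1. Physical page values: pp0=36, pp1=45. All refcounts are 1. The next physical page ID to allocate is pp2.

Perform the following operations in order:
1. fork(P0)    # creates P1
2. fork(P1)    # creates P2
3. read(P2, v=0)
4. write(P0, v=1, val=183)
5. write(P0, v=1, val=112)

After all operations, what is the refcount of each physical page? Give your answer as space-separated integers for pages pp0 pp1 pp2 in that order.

Op 1: fork(P0) -> P1. 2 ppages; refcounts: pp0:2 pp1:2
Op 2: fork(P1) -> P2. 2 ppages; refcounts: pp0:3 pp1:3
Op 3: read(P2, v0) -> 36. No state change.
Op 4: write(P0, v1, 183). refcount(pp1)=3>1 -> COPY to pp2. 3 ppages; refcounts: pp0:3 pp1:2 pp2:1
Op 5: write(P0, v1, 112). refcount(pp2)=1 -> write in place. 3 ppages; refcounts: pp0:3 pp1:2 pp2:1

Answer: 3 2 1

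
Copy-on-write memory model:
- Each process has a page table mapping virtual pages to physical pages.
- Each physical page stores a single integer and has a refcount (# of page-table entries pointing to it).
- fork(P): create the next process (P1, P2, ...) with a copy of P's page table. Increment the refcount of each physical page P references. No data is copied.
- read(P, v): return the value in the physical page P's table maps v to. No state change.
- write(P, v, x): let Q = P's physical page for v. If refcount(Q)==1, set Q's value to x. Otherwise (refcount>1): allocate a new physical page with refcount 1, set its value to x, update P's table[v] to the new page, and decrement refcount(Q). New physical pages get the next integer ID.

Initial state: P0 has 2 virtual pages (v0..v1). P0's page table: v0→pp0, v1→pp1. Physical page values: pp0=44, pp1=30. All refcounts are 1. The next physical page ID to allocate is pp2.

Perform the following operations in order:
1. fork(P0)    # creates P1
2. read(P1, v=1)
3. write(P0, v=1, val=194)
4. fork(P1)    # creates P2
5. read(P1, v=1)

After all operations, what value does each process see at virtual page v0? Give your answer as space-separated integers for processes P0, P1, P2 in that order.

Answer: 44 44 44

Derivation:
Op 1: fork(P0) -> P1. 2 ppages; refcounts: pp0:2 pp1:2
Op 2: read(P1, v1) -> 30. No state change.
Op 3: write(P0, v1, 194). refcount(pp1)=2>1 -> COPY to pp2. 3 ppages; refcounts: pp0:2 pp1:1 pp2:1
Op 4: fork(P1) -> P2. 3 ppages; refcounts: pp0:3 pp1:2 pp2:1
Op 5: read(P1, v1) -> 30. No state change.
P0: v0 -> pp0 = 44
P1: v0 -> pp0 = 44
P2: v0 -> pp0 = 44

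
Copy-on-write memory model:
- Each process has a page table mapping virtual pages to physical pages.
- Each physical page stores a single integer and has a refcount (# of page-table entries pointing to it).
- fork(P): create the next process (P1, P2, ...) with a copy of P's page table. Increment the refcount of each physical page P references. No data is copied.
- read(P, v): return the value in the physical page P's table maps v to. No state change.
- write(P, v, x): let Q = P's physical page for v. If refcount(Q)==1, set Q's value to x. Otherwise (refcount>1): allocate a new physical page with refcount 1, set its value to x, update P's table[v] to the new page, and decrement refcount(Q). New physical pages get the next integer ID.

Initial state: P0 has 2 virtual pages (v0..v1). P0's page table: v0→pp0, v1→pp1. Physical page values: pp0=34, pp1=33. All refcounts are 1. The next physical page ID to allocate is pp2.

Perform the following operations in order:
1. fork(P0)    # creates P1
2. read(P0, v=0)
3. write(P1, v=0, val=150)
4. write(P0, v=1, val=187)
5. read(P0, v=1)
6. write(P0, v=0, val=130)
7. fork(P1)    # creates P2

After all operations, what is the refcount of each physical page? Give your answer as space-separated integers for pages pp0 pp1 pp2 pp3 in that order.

Answer: 1 2 2 1

Derivation:
Op 1: fork(P0) -> P1. 2 ppages; refcounts: pp0:2 pp1:2
Op 2: read(P0, v0) -> 34. No state change.
Op 3: write(P1, v0, 150). refcount(pp0)=2>1 -> COPY to pp2. 3 ppages; refcounts: pp0:1 pp1:2 pp2:1
Op 4: write(P0, v1, 187). refcount(pp1)=2>1 -> COPY to pp3. 4 ppages; refcounts: pp0:1 pp1:1 pp2:1 pp3:1
Op 5: read(P0, v1) -> 187. No state change.
Op 6: write(P0, v0, 130). refcount(pp0)=1 -> write in place. 4 ppages; refcounts: pp0:1 pp1:1 pp2:1 pp3:1
Op 7: fork(P1) -> P2. 4 ppages; refcounts: pp0:1 pp1:2 pp2:2 pp3:1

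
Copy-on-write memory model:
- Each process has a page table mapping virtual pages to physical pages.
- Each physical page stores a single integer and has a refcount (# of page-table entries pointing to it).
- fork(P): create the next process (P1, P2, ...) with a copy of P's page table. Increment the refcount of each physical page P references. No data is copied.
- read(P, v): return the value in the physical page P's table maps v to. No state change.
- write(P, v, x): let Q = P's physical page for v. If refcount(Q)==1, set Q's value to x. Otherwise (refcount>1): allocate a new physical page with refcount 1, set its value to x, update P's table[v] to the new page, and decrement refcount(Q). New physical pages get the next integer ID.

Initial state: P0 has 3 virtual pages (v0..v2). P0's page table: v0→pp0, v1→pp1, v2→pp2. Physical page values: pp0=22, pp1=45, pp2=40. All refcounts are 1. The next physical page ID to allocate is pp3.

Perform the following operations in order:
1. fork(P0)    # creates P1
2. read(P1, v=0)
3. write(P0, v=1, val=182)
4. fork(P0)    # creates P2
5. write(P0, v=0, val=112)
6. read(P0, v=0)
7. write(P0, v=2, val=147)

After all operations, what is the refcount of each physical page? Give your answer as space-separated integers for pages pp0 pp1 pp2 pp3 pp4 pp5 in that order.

Answer: 2 1 2 2 1 1

Derivation:
Op 1: fork(P0) -> P1. 3 ppages; refcounts: pp0:2 pp1:2 pp2:2
Op 2: read(P1, v0) -> 22. No state change.
Op 3: write(P0, v1, 182). refcount(pp1)=2>1 -> COPY to pp3. 4 ppages; refcounts: pp0:2 pp1:1 pp2:2 pp3:1
Op 4: fork(P0) -> P2. 4 ppages; refcounts: pp0:3 pp1:1 pp2:3 pp3:2
Op 5: write(P0, v0, 112). refcount(pp0)=3>1 -> COPY to pp4. 5 ppages; refcounts: pp0:2 pp1:1 pp2:3 pp3:2 pp4:1
Op 6: read(P0, v0) -> 112. No state change.
Op 7: write(P0, v2, 147). refcount(pp2)=3>1 -> COPY to pp5. 6 ppages; refcounts: pp0:2 pp1:1 pp2:2 pp3:2 pp4:1 pp5:1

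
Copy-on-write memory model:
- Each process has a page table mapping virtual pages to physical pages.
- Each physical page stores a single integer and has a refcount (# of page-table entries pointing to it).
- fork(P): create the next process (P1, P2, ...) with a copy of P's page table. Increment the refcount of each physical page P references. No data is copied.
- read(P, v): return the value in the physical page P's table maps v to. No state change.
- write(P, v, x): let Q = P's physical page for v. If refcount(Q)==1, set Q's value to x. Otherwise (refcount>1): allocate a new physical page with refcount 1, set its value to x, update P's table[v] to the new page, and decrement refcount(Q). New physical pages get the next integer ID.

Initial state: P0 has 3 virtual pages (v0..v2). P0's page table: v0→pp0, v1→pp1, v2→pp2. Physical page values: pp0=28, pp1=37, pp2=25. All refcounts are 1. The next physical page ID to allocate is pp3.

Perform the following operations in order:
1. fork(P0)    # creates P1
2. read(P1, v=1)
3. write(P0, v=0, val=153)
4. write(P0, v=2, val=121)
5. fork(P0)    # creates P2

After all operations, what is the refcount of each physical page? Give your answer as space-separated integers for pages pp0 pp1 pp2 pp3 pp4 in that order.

Answer: 1 3 1 2 2

Derivation:
Op 1: fork(P0) -> P1. 3 ppages; refcounts: pp0:2 pp1:2 pp2:2
Op 2: read(P1, v1) -> 37. No state change.
Op 3: write(P0, v0, 153). refcount(pp0)=2>1 -> COPY to pp3. 4 ppages; refcounts: pp0:1 pp1:2 pp2:2 pp3:1
Op 4: write(P0, v2, 121). refcount(pp2)=2>1 -> COPY to pp4. 5 ppages; refcounts: pp0:1 pp1:2 pp2:1 pp3:1 pp4:1
Op 5: fork(P0) -> P2. 5 ppages; refcounts: pp0:1 pp1:3 pp2:1 pp3:2 pp4:2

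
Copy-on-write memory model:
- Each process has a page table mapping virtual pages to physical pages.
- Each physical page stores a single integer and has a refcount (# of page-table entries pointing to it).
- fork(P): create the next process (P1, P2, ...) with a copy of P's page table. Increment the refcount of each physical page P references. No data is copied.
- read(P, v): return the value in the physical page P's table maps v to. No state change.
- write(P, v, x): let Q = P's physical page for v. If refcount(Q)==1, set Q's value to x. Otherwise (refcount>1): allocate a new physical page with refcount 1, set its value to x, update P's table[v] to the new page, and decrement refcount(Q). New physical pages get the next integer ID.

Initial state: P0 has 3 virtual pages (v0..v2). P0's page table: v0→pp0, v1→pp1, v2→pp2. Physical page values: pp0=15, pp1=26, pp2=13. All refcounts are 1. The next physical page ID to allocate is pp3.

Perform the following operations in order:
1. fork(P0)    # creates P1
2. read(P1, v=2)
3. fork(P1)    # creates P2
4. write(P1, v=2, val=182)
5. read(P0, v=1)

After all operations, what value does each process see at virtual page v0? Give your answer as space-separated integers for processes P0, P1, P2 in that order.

Answer: 15 15 15

Derivation:
Op 1: fork(P0) -> P1. 3 ppages; refcounts: pp0:2 pp1:2 pp2:2
Op 2: read(P1, v2) -> 13. No state change.
Op 3: fork(P1) -> P2. 3 ppages; refcounts: pp0:3 pp1:3 pp2:3
Op 4: write(P1, v2, 182). refcount(pp2)=3>1 -> COPY to pp3. 4 ppages; refcounts: pp0:3 pp1:3 pp2:2 pp3:1
Op 5: read(P0, v1) -> 26. No state change.
P0: v0 -> pp0 = 15
P1: v0 -> pp0 = 15
P2: v0 -> pp0 = 15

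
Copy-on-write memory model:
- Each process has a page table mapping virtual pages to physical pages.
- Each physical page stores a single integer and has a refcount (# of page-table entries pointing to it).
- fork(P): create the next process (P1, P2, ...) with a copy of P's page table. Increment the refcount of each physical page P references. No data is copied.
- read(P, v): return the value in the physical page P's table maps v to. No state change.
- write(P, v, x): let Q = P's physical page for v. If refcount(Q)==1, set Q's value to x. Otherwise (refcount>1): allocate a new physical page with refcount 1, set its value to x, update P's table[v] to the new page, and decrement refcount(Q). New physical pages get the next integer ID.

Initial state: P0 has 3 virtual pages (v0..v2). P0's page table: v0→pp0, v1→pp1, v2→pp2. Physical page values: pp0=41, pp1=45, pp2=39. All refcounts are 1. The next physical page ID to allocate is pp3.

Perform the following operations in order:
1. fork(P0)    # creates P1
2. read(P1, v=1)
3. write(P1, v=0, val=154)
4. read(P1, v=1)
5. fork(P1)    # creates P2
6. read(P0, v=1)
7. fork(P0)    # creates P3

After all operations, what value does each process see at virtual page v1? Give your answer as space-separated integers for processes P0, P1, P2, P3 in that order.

Op 1: fork(P0) -> P1. 3 ppages; refcounts: pp0:2 pp1:2 pp2:2
Op 2: read(P1, v1) -> 45. No state change.
Op 3: write(P1, v0, 154). refcount(pp0)=2>1 -> COPY to pp3. 4 ppages; refcounts: pp0:1 pp1:2 pp2:2 pp3:1
Op 4: read(P1, v1) -> 45. No state change.
Op 5: fork(P1) -> P2. 4 ppages; refcounts: pp0:1 pp1:3 pp2:3 pp3:2
Op 6: read(P0, v1) -> 45. No state change.
Op 7: fork(P0) -> P3. 4 ppages; refcounts: pp0:2 pp1:4 pp2:4 pp3:2
P0: v1 -> pp1 = 45
P1: v1 -> pp1 = 45
P2: v1 -> pp1 = 45
P3: v1 -> pp1 = 45

Answer: 45 45 45 45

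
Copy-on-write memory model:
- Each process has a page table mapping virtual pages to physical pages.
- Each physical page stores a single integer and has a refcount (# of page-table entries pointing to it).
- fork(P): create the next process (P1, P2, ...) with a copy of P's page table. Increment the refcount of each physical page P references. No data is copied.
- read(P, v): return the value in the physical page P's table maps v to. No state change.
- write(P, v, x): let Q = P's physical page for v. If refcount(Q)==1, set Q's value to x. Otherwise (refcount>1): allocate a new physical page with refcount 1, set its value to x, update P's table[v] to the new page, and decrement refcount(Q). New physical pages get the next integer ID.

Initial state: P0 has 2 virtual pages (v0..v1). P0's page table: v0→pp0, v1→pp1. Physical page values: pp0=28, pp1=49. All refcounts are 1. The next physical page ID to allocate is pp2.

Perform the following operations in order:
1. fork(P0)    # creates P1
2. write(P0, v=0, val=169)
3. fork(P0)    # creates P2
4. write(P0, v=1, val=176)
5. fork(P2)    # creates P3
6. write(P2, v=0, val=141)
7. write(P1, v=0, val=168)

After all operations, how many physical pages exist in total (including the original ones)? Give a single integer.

Op 1: fork(P0) -> P1. 2 ppages; refcounts: pp0:2 pp1:2
Op 2: write(P0, v0, 169). refcount(pp0)=2>1 -> COPY to pp2. 3 ppages; refcounts: pp0:1 pp1:2 pp2:1
Op 3: fork(P0) -> P2. 3 ppages; refcounts: pp0:1 pp1:3 pp2:2
Op 4: write(P0, v1, 176). refcount(pp1)=3>1 -> COPY to pp3. 4 ppages; refcounts: pp0:1 pp1:2 pp2:2 pp3:1
Op 5: fork(P2) -> P3. 4 ppages; refcounts: pp0:1 pp1:3 pp2:3 pp3:1
Op 6: write(P2, v0, 141). refcount(pp2)=3>1 -> COPY to pp4. 5 ppages; refcounts: pp0:1 pp1:3 pp2:2 pp3:1 pp4:1
Op 7: write(P1, v0, 168). refcount(pp0)=1 -> write in place. 5 ppages; refcounts: pp0:1 pp1:3 pp2:2 pp3:1 pp4:1

Answer: 5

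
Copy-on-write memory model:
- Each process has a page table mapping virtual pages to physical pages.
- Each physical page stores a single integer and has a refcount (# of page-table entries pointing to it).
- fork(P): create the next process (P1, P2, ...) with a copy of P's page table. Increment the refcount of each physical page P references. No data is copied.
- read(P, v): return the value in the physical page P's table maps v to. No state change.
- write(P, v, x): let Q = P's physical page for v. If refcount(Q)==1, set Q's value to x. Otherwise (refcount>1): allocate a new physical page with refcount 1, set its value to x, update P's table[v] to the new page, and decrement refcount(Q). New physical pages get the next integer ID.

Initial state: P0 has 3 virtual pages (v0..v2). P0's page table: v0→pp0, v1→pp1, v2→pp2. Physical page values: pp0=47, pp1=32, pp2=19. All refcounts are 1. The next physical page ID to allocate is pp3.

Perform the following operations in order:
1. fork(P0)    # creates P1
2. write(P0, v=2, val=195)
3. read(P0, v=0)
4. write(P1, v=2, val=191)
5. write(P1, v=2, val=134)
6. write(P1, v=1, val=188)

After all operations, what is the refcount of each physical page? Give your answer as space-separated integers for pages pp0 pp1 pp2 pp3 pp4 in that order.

Op 1: fork(P0) -> P1. 3 ppages; refcounts: pp0:2 pp1:2 pp2:2
Op 2: write(P0, v2, 195). refcount(pp2)=2>1 -> COPY to pp3. 4 ppages; refcounts: pp0:2 pp1:2 pp2:1 pp3:1
Op 3: read(P0, v0) -> 47. No state change.
Op 4: write(P1, v2, 191). refcount(pp2)=1 -> write in place. 4 ppages; refcounts: pp0:2 pp1:2 pp2:1 pp3:1
Op 5: write(P1, v2, 134). refcount(pp2)=1 -> write in place. 4 ppages; refcounts: pp0:2 pp1:2 pp2:1 pp3:1
Op 6: write(P1, v1, 188). refcount(pp1)=2>1 -> COPY to pp4. 5 ppages; refcounts: pp0:2 pp1:1 pp2:1 pp3:1 pp4:1

Answer: 2 1 1 1 1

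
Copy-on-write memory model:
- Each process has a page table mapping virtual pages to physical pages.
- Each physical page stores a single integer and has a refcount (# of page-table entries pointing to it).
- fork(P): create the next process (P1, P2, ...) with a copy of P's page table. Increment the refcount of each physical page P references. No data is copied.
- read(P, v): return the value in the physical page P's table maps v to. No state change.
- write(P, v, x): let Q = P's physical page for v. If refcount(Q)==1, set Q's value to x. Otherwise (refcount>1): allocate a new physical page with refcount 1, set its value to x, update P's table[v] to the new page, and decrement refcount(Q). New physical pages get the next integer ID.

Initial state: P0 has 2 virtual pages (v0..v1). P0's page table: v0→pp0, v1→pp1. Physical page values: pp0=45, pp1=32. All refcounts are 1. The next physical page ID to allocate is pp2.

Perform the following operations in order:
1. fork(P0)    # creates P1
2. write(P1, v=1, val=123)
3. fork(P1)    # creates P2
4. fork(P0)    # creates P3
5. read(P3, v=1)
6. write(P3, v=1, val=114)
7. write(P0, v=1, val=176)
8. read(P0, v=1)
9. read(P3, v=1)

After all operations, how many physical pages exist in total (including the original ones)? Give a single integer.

Op 1: fork(P0) -> P1. 2 ppages; refcounts: pp0:2 pp1:2
Op 2: write(P1, v1, 123). refcount(pp1)=2>1 -> COPY to pp2. 3 ppages; refcounts: pp0:2 pp1:1 pp2:1
Op 3: fork(P1) -> P2. 3 ppages; refcounts: pp0:3 pp1:1 pp2:2
Op 4: fork(P0) -> P3. 3 ppages; refcounts: pp0:4 pp1:2 pp2:2
Op 5: read(P3, v1) -> 32. No state change.
Op 6: write(P3, v1, 114). refcount(pp1)=2>1 -> COPY to pp3. 4 ppages; refcounts: pp0:4 pp1:1 pp2:2 pp3:1
Op 7: write(P0, v1, 176). refcount(pp1)=1 -> write in place. 4 ppages; refcounts: pp0:4 pp1:1 pp2:2 pp3:1
Op 8: read(P0, v1) -> 176. No state change.
Op 9: read(P3, v1) -> 114. No state change.

Answer: 4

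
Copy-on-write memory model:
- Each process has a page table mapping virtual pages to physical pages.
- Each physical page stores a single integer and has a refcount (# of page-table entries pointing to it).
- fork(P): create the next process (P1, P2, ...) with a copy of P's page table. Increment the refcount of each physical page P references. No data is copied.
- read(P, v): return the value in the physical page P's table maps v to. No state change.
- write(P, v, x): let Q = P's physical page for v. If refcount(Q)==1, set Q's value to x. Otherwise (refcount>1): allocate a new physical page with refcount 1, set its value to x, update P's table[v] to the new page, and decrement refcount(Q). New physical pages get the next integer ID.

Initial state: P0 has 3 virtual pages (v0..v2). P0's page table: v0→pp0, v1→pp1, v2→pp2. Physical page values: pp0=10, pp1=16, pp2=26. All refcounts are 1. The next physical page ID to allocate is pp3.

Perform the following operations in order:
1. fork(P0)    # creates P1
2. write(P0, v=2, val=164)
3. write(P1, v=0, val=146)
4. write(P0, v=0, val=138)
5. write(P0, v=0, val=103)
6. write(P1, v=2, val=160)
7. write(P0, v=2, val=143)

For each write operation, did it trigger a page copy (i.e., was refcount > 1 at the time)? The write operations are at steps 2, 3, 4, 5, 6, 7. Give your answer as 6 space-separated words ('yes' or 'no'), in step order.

Op 1: fork(P0) -> P1. 3 ppages; refcounts: pp0:2 pp1:2 pp2:2
Op 2: write(P0, v2, 164). refcount(pp2)=2>1 -> COPY to pp3. 4 ppages; refcounts: pp0:2 pp1:2 pp2:1 pp3:1
Op 3: write(P1, v0, 146). refcount(pp0)=2>1 -> COPY to pp4. 5 ppages; refcounts: pp0:1 pp1:2 pp2:1 pp3:1 pp4:1
Op 4: write(P0, v0, 138). refcount(pp0)=1 -> write in place. 5 ppages; refcounts: pp0:1 pp1:2 pp2:1 pp3:1 pp4:1
Op 5: write(P0, v0, 103). refcount(pp0)=1 -> write in place. 5 ppages; refcounts: pp0:1 pp1:2 pp2:1 pp3:1 pp4:1
Op 6: write(P1, v2, 160). refcount(pp2)=1 -> write in place. 5 ppages; refcounts: pp0:1 pp1:2 pp2:1 pp3:1 pp4:1
Op 7: write(P0, v2, 143). refcount(pp3)=1 -> write in place. 5 ppages; refcounts: pp0:1 pp1:2 pp2:1 pp3:1 pp4:1

yes yes no no no no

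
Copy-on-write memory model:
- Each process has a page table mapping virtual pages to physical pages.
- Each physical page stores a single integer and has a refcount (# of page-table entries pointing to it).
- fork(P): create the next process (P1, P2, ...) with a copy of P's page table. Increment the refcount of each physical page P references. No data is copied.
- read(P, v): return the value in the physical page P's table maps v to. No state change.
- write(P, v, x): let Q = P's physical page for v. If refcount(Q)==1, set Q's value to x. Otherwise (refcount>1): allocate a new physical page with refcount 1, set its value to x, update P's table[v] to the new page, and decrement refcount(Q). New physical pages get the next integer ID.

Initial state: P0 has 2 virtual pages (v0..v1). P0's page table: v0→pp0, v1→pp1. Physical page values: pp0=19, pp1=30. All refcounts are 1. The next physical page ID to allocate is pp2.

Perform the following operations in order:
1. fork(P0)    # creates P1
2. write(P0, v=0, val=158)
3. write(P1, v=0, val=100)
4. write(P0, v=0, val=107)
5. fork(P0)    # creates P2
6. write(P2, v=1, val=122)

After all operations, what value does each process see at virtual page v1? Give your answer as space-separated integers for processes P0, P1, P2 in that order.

Answer: 30 30 122

Derivation:
Op 1: fork(P0) -> P1. 2 ppages; refcounts: pp0:2 pp1:2
Op 2: write(P0, v0, 158). refcount(pp0)=2>1 -> COPY to pp2. 3 ppages; refcounts: pp0:1 pp1:2 pp2:1
Op 3: write(P1, v0, 100). refcount(pp0)=1 -> write in place. 3 ppages; refcounts: pp0:1 pp1:2 pp2:1
Op 4: write(P0, v0, 107). refcount(pp2)=1 -> write in place. 3 ppages; refcounts: pp0:1 pp1:2 pp2:1
Op 5: fork(P0) -> P2. 3 ppages; refcounts: pp0:1 pp1:3 pp2:2
Op 6: write(P2, v1, 122). refcount(pp1)=3>1 -> COPY to pp3. 4 ppages; refcounts: pp0:1 pp1:2 pp2:2 pp3:1
P0: v1 -> pp1 = 30
P1: v1 -> pp1 = 30
P2: v1 -> pp3 = 122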